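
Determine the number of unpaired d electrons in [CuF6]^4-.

Each fluoride is −1; balancing the −4 overall charge requires Cu(II).
Group 11 minus oxidation state 2 gives a d⁹ configuration.
In an octahedral field the d⁹ configuration is t₂g⁶e_g³ (only one arrangement possible), giving 1 unpaired electron.

1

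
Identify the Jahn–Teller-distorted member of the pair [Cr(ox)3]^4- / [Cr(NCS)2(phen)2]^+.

[Cr(ox)3]^4-: Each oxalate is −2; balancing the −4 overall charge requires Cr(II). Group 6 minus oxidation state 2 gives a d⁴ configuration. Oxalate is a weak-field ligand for a first-row metal, so the complex is high-spin. The t₂g³e_g¹ (high-spin) configuration has an unevenly filled e_g set; the Jahn–Teller theorem predicts a tetragonal distortion (typically axial elongation) to lift the degeneracy.
[Cr(NCS)2(phen)2]^+: Each isothiocyanate is −1; 1,10-phenanthroline is neutral; balancing the +1 overall charge requires Cr(III). Cr sits in group 6, so the d-electron count is 6 − 3 = 3. The d³ configuration leaves the e_g set evenly filled (or empty) — no strong Jahn–Teller driving force.

[Cr(ox)3]^4-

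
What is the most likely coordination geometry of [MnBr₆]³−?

Ligand charges: each bromide is −1. With an overall charge of −3 the manganese centre must be in the +3 oxidation state.
Mn sits in group 7, so the d-electron count is 7 − 3 = 4.
Coordination number: 6.
Six donors around a single metal centre give an octahedral coordination sphere.

octahedral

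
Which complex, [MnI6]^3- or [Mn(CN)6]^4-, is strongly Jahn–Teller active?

[MnI6]^3-: Each iodide is −1; balancing the −3 overall charge requires Mn(III). Manganese is a group-7 element; Mn(III) is therefore d⁴. Iodide is a weak-field ligand for a first-row metal, so the complex is high-spin. The t₂g³e_g¹ (high-spin) configuration has an unevenly filled e_g set; the Jahn–Teller theorem predicts a tetragonal distortion (typically axial elongation) to lift the degeneracy.
[Mn(CN)6]^4-: Ligand charges: each cyanide is −1. With an overall charge of −4 the manganese centre must be in the +2 oxidation state. Manganese is a group-7 element; Mn(II) is therefore d⁵. Cyanide is a strong-field ligand (high in the spectrochemical series) for a first-row metal, so the complex is low-spin. The d⁵ configuration leaves the e_g set evenly filled (or empty) — no strong Jahn–Teller driving force.

[MnI6]^3-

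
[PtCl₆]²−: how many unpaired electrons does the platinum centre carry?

Each chloride is −1; balancing the −2 overall charge requires Pt(IV).
Platinum is a group-10 element; Pt(IV) is therefore d⁶.
The spin state decides the count: a 5d ion has a large Δₒ and is invariably low-spin.
An octahedral low-spin d⁶ ion is t₂g⁶e_g⁰, giving 0 unpaired electrons.

0 unpaired electrons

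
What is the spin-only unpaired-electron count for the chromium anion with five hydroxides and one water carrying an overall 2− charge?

Ligand charges: each hydroxide is −1; water is neutral. With an overall charge of −2 the chromium centre must be in the +3 oxidation state.
Chromium is a group-6 element; Cr(III) is therefore d³.
In an octahedral field the d³ configuration is t₂g³e_g⁰ (only one arrangement possible), giving 3 unpaired electrons.

3 unpaired electrons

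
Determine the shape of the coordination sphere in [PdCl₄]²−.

Each chloride is −1; balancing the −2 overall charge requires Pd(II).
Pd sits in group 10, so the d-electron count is 10 − 2 = 8.
With 4 monodentate ligands the coordination number is 4.
A 4d d⁸ ion has a large crystal-field splitting; square planar leaves the high-energy d_{x²−y²} orbital empty and maximises CFSE.

square planar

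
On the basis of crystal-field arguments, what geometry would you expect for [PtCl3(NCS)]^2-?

square planar

Each chloride is −1; each isothiocyanate is −1; balancing the −2 overall charge requires Pt(II).
Platinum is a group-10 element; Pt(II) is therefore d⁸.
With 4 monodentate ligands the coordination number is 4.
A 5d d⁸ ion has a large crystal-field splitting; square planar leaves the high-energy d_{x²−y²} orbital empty and maximises CFSE.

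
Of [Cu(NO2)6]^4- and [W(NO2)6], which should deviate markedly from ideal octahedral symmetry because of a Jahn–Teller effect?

[Cu(NO2)6]^4-: Summing ligand charges against the −4 overall charge gives an oxidation state of +2 for copper. Copper is a group-11 element; Cu(II) is therefore d⁹. The t₂g⁶e_g³ configuration has an unevenly filled e_g set; the Jahn–Teller theorem predicts a tetragonal distortion (typically axial elongation) to lift the degeneracy.
[W(NO2)6]: Each nitro (N-bound nitrite) is −1; balancing the 0 overall charge requires W(VI). Group 6 minus oxidation state 6 gives a d⁰ configuration. The d⁰ configuration leaves the e_g set evenly filled (or empty) — no strong Jahn–Teller driving force.

[Cu(NO2)6]^4-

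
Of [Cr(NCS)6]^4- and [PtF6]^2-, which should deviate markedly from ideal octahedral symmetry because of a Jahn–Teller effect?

[Cr(NCS)6]^4-

[Cr(NCS)6]^4-: Each isothiocyanate is −1; balancing the −4 overall charge requires Cr(II). Chromium is a group-6 element; Cr(II) is therefore d⁴. Isothiocyanate is a weak-field ligand for a first-row metal, so the complex is high-spin. The t₂g³e_g¹ (high-spin) configuration has an unevenly filled e_g set; the Jahn–Teller theorem predicts a tetragonal distortion (typically axial elongation) to lift the degeneracy.
[PtF6]^2-: Each fluoride is −1; balancing the −2 overall charge requires Pt(IV). Group 10 minus oxidation state 4 gives a d⁶ configuration. A 5d ion has a large Δₒ and is invariably low-spin. The d⁶ configuration leaves the e_g set evenly filled (or empty) — no strong Jahn–Teller driving force.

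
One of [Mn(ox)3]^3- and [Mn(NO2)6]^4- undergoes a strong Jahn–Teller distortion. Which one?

[Mn(ox)3]^3-

[Mn(ox)3]^3-: Summing ligand charges against the −3 overall charge gives an oxidation state of +3 for manganese. Group 7 minus oxidation state 3 gives a d⁴ configuration. Oxalate is a weak-field ligand for a first-row metal, so the complex is high-spin. The t₂g³e_g¹ (high-spin) configuration has an unevenly filled e_g set; the Jahn–Teller theorem predicts a tetragonal distortion (typically axial elongation) to lift the degeneracy.
[Mn(NO2)6]^4-: Summing ligand charges against the −4 overall charge gives an oxidation state of +2 for manganese. Group 7 minus oxidation state 2 gives a d⁵ configuration. Nitro (N-bound nitrite) is a strong-field ligand (high in the spectrochemical series) for a first-row metal, so the complex is low-spin. The d⁵ configuration leaves the e_g set evenly filled (or empty) — no strong Jahn–Teller driving force.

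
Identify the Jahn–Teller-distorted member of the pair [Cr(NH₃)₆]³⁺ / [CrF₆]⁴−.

[Cr(NH₃)₆]³⁺: Ligand charges: ammonia is neutral. With an overall charge of +3 the chromium centre must be in the +3 oxidation state. Group 6 minus oxidation state 3 gives a d³ configuration. The d³ configuration leaves the e_g set evenly filled (or empty) — no strong Jahn–Teller driving force.
[CrF₆]⁴−: Summing ligand charges against the −4 overall charge gives an oxidation state of +2 for chromium. Chromium is a group-6 element; Cr(II) is therefore d⁴. Fluoride is a weak-field ligand for a first-row metal, so the complex is high-spin. The t₂g³e_g¹ (high-spin) configuration has an unevenly filled e_g set; the Jahn–Teller theorem predicts a tetragonal distortion (typically axial elongation) to lift the degeneracy.

[CrF₆]⁴−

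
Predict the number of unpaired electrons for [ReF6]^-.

Each fluoride is −1; balancing the −1 overall charge requires Re(V).
Rhenium is a group-7 element; Re(V) is therefore d².
In an octahedral field the d² configuration is t₂g²e_g⁰ (only one arrangement possible), giving 2 unpaired electrons.

2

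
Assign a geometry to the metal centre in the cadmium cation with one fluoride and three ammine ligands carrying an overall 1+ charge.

tetrahedral

Each fluoride is −1; ammonia is neutral; balancing the +1 overall charge requires Cd(II).
Cadmium is a group-12 element; Cd(II) is therefore d¹⁰.
With 4 monodentate ligands the coordination number is 4.
A d¹⁰ ion has no crystal-field stabilisation preference between square planar and tetrahedral, so four ligands adopt the sterically favoured tetrahedral geometry.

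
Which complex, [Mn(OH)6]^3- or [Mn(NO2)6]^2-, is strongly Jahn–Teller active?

[Mn(OH)6]^3-

[Mn(OH)6]^3-: Summing ligand charges against the −3 overall charge gives an oxidation state of +3 for manganese. Mn sits in group 7, so the d-electron count is 7 − 3 = 4. Hydroxide is a weak-field ligand for a first-row metal, so the complex is high-spin. The t₂g³e_g¹ (high-spin) configuration has an unevenly filled e_g set; the Jahn–Teller theorem predicts a tetragonal distortion (typically axial elongation) to lift the degeneracy.
[Mn(NO2)6]^2-: Summing ligand charges against the −2 overall charge gives an oxidation state of +4 for manganese. Mn sits in group 7, so the d-electron count is 7 − 4 = 3. The d³ configuration leaves the e_g set evenly filled (or empty) — no strong Jahn–Teller driving force.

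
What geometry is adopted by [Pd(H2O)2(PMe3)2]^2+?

square planar

Water is neutral; trimethylphosphine is neutral; balancing the +2 overall charge requires Pd(II).
Group 10 minus oxidation state 2 gives a d⁸ configuration.
Coordination number: 4.
A 4d d⁸ ion has a large crystal-field splitting; square planar leaves the high-energy d_{x²−y²} orbital empty and maximises CFSE.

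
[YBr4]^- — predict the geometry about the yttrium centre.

Each bromide is −1; balancing the −1 overall charge requires Y(III).
Y sits in group 3, so the d-electron count is 3 − 3 = 0.
Coordination number: 4.
A d⁰ ion has no crystal-field stabilisation preference between square planar and tetrahedral, so four ligands adopt the sterically favoured tetrahedral geometry.

tetrahedral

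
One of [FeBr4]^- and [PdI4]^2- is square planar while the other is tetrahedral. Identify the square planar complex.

[PdI4]^2-

For [FeBr4]^-: Each bromide is −1; balancing the −1 overall charge requires Fe(III). Group 8 minus oxidation state 3 gives a d⁵ configuration. A high-spin d⁵ ion has zero CFSE in either geometry, so four ligands adopt the sterically favoured tetrahedral geometry. → tetrahedral.
For [PdI4]^2-: Summing ligand charges against the −2 overall charge gives an oxidation state of +2 for palladium. Palladium is a group-10 element; Pd(II) is therefore d⁸. A 4d d⁸ ion has a large crystal-field splitting; square planar leaves the high-energy d_{x²−y²} orbital empty and maximises CFSE. → square planar.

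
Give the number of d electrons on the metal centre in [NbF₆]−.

Summing ligand charges against the −1 overall charge gives an oxidation state of +5 for niobium.
Group 5 minus oxidation state 5 gives a d⁰ configuration.

d0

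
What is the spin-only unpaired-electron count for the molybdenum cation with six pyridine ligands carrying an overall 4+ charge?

Ligand charges: pyridine is neutral. With an overall charge of +4 the molybdenum centre must be in the +4 oxidation state.
Group 6 minus oxidation state 4 gives a d² configuration.
In an octahedral field the d² configuration is t₂g²e_g⁰ (only one arrangement possible), giving 2 unpaired electrons.

2 unpaired electrons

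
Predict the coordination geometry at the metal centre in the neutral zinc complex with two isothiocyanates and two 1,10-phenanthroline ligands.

Summing ligand charges against the 0 overall charge gives an oxidation state of +2 for zinc.
Zinc is a group-12 element; Zn(II) is therefore d¹⁰.
Counting donor atoms: 2×isothiocyanate (monodentate) → 2 donors; 2×1,10-phenanthroline (bidentate) → 4 donors. Coordination number = 6.
Six donors around a single metal centre give an octahedral coordination sphere.

octahedral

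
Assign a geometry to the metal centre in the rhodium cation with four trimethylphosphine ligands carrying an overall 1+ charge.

Summing ligand charges against the +1 overall charge gives an oxidation state of +1 for rhodium.
Group 9 minus oxidation state 1 gives a d⁸ configuration.
With 4 monodentate ligands the coordination number is 4.
A 4d d⁸ ion has a large crystal-field splitting; square planar leaves the high-energy d_{x²−y²} orbital empty and maximises CFSE.

square planar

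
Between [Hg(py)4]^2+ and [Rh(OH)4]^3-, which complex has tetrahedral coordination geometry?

For [Hg(py)4]^2+: Ligand charges: pyridine is neutral. With an overall charge of +2 the mercury centre must be in the +2 oxidation state. Mercury is a group-12 element; Hg(II) is therefore d¹⁰. A d¹⁰ ion has no crystal-field stabilisation preference between square planar and tetrahedral, so four ligands adopt the sterically favoured tetrahedral geometry. → tetrahedral.
For [Rh(OH)4]^3-: Each hydroxide is −1; balancing the −3 overall charge requires Rh(I). Group 9 minus oxidation state 1 gives a d⁸ configuration. A 4d d⁸ ion has a large crystal-field splitting; square planar leaves the high-energy d_{x²−y²} orbital empty and maximises CFSE. → square planar.

[Hg(py)4]^2+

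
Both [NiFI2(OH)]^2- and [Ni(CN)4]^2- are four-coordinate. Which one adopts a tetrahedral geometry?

For [NiFI2(OH)]^2-: Each fluoride is −1; each iodide is −1; each hydroxide is −1; balancing the −2 overall charge requires Ni(II). Group 10 minus oxidation state 2 gives a d⁸ configuration. Fluoride, hydroxide, and iodide are weak-field ligands. With weak-field ligands the CFSE gain from square planar is small, so a 3d d⁸ ion takes the sterically preferred tetrahedral geometry. → tetrahedral.
For [Ni(CN)4]^2-: Each cyanide is −1; balancing the −2 overall charge requires Ni(II). Group 10 minus oxidation state 2 gives a d⁸ configuration. Cyanide is a strong-field ligand (high in the spectrochemical series). A 3d d⁸ ion with strong-field ligands gains enough CFSE to favour square planar over tetrahedral. → square planar.

[NiFI2(OH)]^2-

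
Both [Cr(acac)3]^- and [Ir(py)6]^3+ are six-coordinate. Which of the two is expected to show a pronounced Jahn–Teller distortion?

[Cr(acac)3]^-: Ligand charges: each acetylacetonate is −1. With an overall charge of −1 the chromium centre must be in the +2 oxidation state. Chromium is a group-6 element; Cr(II) is therefore d⁴. Acetylacetonate is a weak-field ligand for a first-row metal, so the complex is high-spin. The t₂g³e_g¹ (high-spin) configuration has an unevenly filled e_g set; the Jahn–Teller theorem predicts a tetragonal distortion (typically axial elongation) to lift the degeneracy.
[Ir(py)6]^3+: Pyridine is neutral; balancing the +3 overall charge requires Ir(III). Group 9 minus oxidation state 3 gives a d⁶ configuration. A 5d ion has a large Δₒ and is invariably low-spin. The d⁶ configuration leaves the e_g set evenly filled (or empty) — no strong Jahn–Teller driving force.

[Cr(acac)3]^-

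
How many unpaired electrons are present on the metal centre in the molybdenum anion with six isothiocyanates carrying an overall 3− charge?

Ligand charges: each isothiocyanate is −1. With an overall charge of −3 the molybdenum centre must be in the +3 oxidation state.
Mo sits in group 6, so the d-electron count is 6 − 3 = 3.
In an octahedral field the d³ configuration is t₂g³e_g⁰ (only one arrangement possible), giving 3 unpaired electrons.

3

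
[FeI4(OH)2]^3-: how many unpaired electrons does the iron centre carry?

Summing ligand charges against the −3 overall charge gives an oxidation state of +3 for iron.
Iron is a group-8 element; Fe(III) is therefore d⁵.
The spin state decides the count: Hydroxide and iodide are weak-field ligands for a first-row metal, so the complex is high-spin.
An octahedral high-spin d⁵ ion is t₂g³e_g², giving 5 unpaired electrons.

5 unpaired electrons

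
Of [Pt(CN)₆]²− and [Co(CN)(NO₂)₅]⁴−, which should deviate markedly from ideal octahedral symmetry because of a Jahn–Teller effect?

[Pt(CN)₆]²−: Each cyanide is −1; balancing the −2 overall charge requires Pt(IV). Group 10 minus oxidation state 4 gives a d⁶ configuration. A 5d ion has a large Δₒ and is invariably low-spin. The d⁶ configuration leaves the e_g set evenly filled (or empty) — no strong Jahn–Teller driving force.
[Co(CN)(NO₂)₅]⁴−: Ligand charges: each cyanide is −1; each nitro (N-bound nitrite) is −1. With an overall charge of −4 the cobalt centre must be in the +2 oxidation state. Group 9 minus oxidation state 2 gives a d⁷ configuration. Cyanide and nitro (N-bound nitrite) are strong-field ligands (high in the spectrochemical series) for a first-row metal, so the complex is low-spin. The t₂g⁶e_g¹ (low-spin) configuration has an unevenly filled e_g set; the Jahn–Teller theorem predicts a tetragonal distortion (typically axial elongation) to lift the degeneracy.

[Co(CN)(NO₂)₅]⁴−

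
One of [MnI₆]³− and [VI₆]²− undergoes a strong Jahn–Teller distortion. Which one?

[MnI₆]³−

[MnI₆]³−: Each iodide is −1; balancing the −3 overall charge requires Mn(III). Group 7 minus oxidation state 3 gives a d⁴ configuration. Iodide is a weak-field ligand for a first-row metal, so the complex is high-spin. The t₂g³e_g¹ (high-spin) configuration has an unevenly filled e_g set; the Jahn–Teller theorem predicts a tetragonal distortion (typically axial elongation) to lift the degeneracy.
[VI₆]²−: Each iodide is −1; balancing the −2 overall charge requires V(IV). Vanadium is a group-5 element; V(IV) is therefore d¹. The d¹ configuration leaves the e_g set evenly filled (or empty) — no strong Jahn–Teller driving force.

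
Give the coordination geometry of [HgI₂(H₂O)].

trigonal planar

Ligand charges: each iodide is −1; water is neutral. With an overall charge of 0 the mercury centre must be in the +2 oxidation state.
Group 12 minus oxidation state 2 gives a d¹⁰ configuration.
Coordination number: 3.
Three ligands around a d¹⁰ centre minimise repulsion in a trigonal-planar arrangement.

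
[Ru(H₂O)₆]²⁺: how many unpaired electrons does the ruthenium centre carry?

Water is neutral; balancing the +2 overall charge requires Ru(II).
Ru sits in group 8, so the d-electron count is 8 − 2 = 6.
The spin state decides the count: a 4d ion has a large Δₒ and is invariably low-spin.
An octahedral low-spin d⁶ ion is t₂g⁶e_g⁰, giving 0 unpaired electrons.

0 unpaired electrons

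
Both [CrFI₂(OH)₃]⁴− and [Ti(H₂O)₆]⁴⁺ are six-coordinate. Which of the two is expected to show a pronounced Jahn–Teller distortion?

[CrFI₂(OH)₃]⁴−

[CrFI₂(OH)₃]⁴−: Each fluoride is −1; each iodide is −1; each hydroxide is −1; balancing the −4 overall charge requires Cr(II). Cr sits in group 6, so the d-electron count is 6 − 2 = 4. Fluoride, hydroxide, and iodide are weak-field ligands for a first-row metal, so the complex is high-spin. The t₂g³e_g¹ (high-spin) configuration has an unevenly filled e_g set; the Jahn–Teller theorem predicts a tetragonal distortion (typically axial elongation) to lift the degeneracy.
[Ti(H₂O)₆]⁴⁺: Water is neutral; balancing the +4 overall charge requires Ti(IV). Group 4 minus oxidation state 4 gives a d⁰ configuration. The d⁰ configuration leaves the e_g set evenly filled (or empty) — no strong Jahn–Teller driving force.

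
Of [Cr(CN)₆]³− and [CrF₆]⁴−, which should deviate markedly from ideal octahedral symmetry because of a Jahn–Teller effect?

[Cr(CN)₆]³−: Each cyanide is −1; balancing the −3 overall charge requires Cr(III). Cr sits in group 6, so the d-electron count is 6 − 3 = 3. The d³ configuration leaves the e_g set evenly filled (or empty) — no strong Jahn–Teller driving force.
[CrF₆]⁴−: Summing ligand charges against the −4 overall charge gives an oxidation state of +2 for chromium. Cr sits in group 6, so the d-electron count is 6 − 2 = 4. Fluoride is a weak-field ligand for a first-row metal, so the complex is high-spin. The t₂g³e_g¹ (high-spin) configuration has an unevenly filled e_g set; the Jahn–Teller theorem predicts a tetragonal distortion (typically axial elongation) to lift the degeneracy.

[CrF₆]⁴−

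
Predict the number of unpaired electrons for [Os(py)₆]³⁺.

Pyridine is neutral; balancing the +3 overall charge requires Os(III).
Osmium is a group-8 element; Os(III) is therefore d⁵.
The spin state decides the count: a 5d ion has a large Δₒ and is invariably low-spin.
An octahedral low-spin d⁵ ion is t₂g⁵e_g⁰, giving 1 unpaired electron.

1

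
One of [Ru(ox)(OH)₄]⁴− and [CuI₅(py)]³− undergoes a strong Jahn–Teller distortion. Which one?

[Ru(ox)(OH)₄]⁴−: Ligand charges: each oxalate is −2; each hydroxide is −1. With an overall charge of −4 the ruthenium centre must be in the +2 oxidation state. Ru sits in group 8, so the d-electron count is 8 − 2 = 6. A 4d ion has a large Δₒ and is invariably low-spin. The d⁶ configuration leaves the e_g set evenly filled (or empty) — no strong Jahn–Teller driving force.
[CuI₅(py)]³−: Ligand charges: each iodide is −1; pyridine is neutral. With an overall charge of −3 the copper centre must be in the +2 oxidation state. Cu sits in group 11, so the d-electron count is 11 − 2 = 9. The t₂g⁶e_g³ configuration has an unevenly filled e_g set; the Jahn–Teller theorem predicts a tetragonal distortion (typically axial elongation) to lift the degeneracy.

[CuI₅(py)]³−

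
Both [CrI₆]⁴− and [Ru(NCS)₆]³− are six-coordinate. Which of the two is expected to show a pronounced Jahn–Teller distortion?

[CrI₆]⁴−: Each iodide is −1; balancing the −4 overall charge requires Cr(II). Cr sits in group 6, so the d-electron count is 6 − 2 = 4. Iodide is a weak-field ligand for a first-row metal, so the complex is high-spin. The t₂g³e_g¹ (high-spin) configuration has an unevenly filled e_g set; the Jahn–Teller theorem predicts a tetragonal distortion (typically axial elongation) to lift the degeneracy.
[Ru(NCS)₆]³−: Ligand charges: each isothiocyanate is −1. With an overall charge of −3 the ruthenium centre must be in the +3 oxidation state. Ru sits in group 8, so the d-electron count is 8 − 3 = 5. A 4d ion has a large Δₒ and is invariably low-spin. The d⁵ configuration leaves the e_g set evenly filled (or empty) — no strong Jahn–Teller driving force.

[CrI₆]⁴−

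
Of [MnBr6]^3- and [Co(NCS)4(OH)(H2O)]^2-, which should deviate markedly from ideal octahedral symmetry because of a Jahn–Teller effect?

[MnBr6]^3-: Each bromide is −1; balancing the −3 overall charge requires Mn(III). Group 7 minus oxidation state 3 gives a d⁴ configuration. Bromide is a weak-field ligand for a first-row metal, so the complex is high-spin. The t₂g³e_g¹ (high-spin) configuration has an unevenly filled e_g set; the Jahn–Teller theorem predicts a tetragonal distortion (typically axial elongation) to lift the degeneracy.
[Co(NCS)4(OH)(H2O)]^2-: Summing ligand charges against the −2 overall charge gives an oxidation state of +3 for cobalt. Co sits in group 9, so the d-electron count is 9 − 3 = 6. Co(III) has an exceptionally large octahedral splitting and is low-spin with essentially every ligand except fluoride. The d⁶ configuration leaves the e_g set evenly filled (or empty) — no strong Jahn–Teller driving force.

[MnBr6]^3-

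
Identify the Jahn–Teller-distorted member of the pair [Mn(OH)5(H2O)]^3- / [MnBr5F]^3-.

[Mn(OH)5(H2O)]^3-: Ligand charges: each hydroxide is −1; water is neutral. With an overall charge of −3 the manganese centre must be in the +2 oxidation state. Group 7 minus oxidation state 2 gives a d⁵ configuration. Hydroxide is a weak-field ligand for a first-row metal, so the complex is high-spin. The d⁵ configuration leaves the e_g set evenly filled (or empty) — no strong Jahn–Teller driving force.
[MnBr5F]^3-: Ligand charges: each bromide is −1; each fluoride is −1. With an overall charge of −3 the manganese centre must be in the +3 oxidation state. Manganese is a group-7 element; Mn(III) is therefore d⁴. Bromide and fluoride are weak-field ligands for a first-row metal, so the complex is high-spin. The t₂g³e_g¹ (high-spin) configuration has an unevenly filled e_g set; the Jahn–Teller theorem predicts a tetragonal distortion (typically axial elongation) to lift the degeneracy.

[MnBr5F]^3-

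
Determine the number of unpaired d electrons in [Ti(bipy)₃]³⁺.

Ligand charges: 2,2′-bipyridine is neutral. With an overall charge of +3 the titanium centre must be in the +3 oxidation state.
Titanium is a group-4 element; Ti(III) is therefore d¹.
Counting donor atoms: 3×2,2′-bipyridine (bidentate) → 6 donors. Coordination number = 6.
In an octahedral field the d¹ configuration is t₂g¹e_g⁰ (only one arrangement possible), giving 1 unpaired electron.

1 unpaired electron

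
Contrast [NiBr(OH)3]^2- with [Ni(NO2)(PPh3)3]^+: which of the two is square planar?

[Ni(NO2)(PPh3)3]^+

For [NiBr(OH)3]^2-: Ligand charges: each bromide is −1; each hydroxide is −1. With an overall charge of −2 the nickel centre must be in the +2 oxidation state. Ni sits in group 10, so the d-electron count is 10 − 2 = 8. Bromide and hydroxide are weak-field ligands. With weak-field ligands the CFSE gain from square planar is small, so a 3d d⁸ ion takes the sterically preferred tetrahedral geometry. → tetrahedral.
For [Ni(NO2)(PPh3)3]^+: Each nitro (N-bound nitrite) is −1; triphenylphosphine is neutral; balancing the +1 overall charge requires Ni(II). Ni sits in group 10, so the d-electron count is 10 − 2 = 8. Nitro (N-bound nitrite) and triphenylphosphine are strong-field ligands (high in the spectrochemical series). A 3d d⁸ ion with strong-field ligands gains enough CFSE to favour square planar over tetrahedral. → square planar.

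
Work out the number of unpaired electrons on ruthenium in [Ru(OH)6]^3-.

Ligand charges: each hydroxide is −1. With an overall charge of −3 the ruthenium centre must be in the +3 oxidation state.
Ruthenium is a group-8 element; Ru(III) is therefore d⁵.
The spin state decides the count: a 4d ion has a large Δₒ and is invariably low-spin.
An octahedral low-spin d⁵ ion is t₂g⁵e_g⁰, giving 1 unpaired electron.

1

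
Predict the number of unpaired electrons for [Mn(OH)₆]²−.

3 unpaired electrons

Ligand charges: each hydroxide is −1. With an overall charge of −2 the manganese centre must be in the +4 oxidation state.
Group 7 minus oxidation state 4 gives a d³ configuration.
In an octahedral field the d³ configuration is t₂g³e_g⁰ (only one arrangement possible), giving 3 unpaired electrons.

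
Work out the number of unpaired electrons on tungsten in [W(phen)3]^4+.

1,10-phenanthroline is neutral; balancing the +4 overall charge requires W(IV).
W sits in group 6, so the d-electron count is 6 − 4 = 2.
Counting donor atoms: 3×1,10-phenanthroline (bidentate) → 6 donors. Coordination number = 6.
In an octahedral field the d² configuration is t₂g²e_g⁰ (only one arrangement possible), giving 2 unpaired electrons.

2 unpaired electrons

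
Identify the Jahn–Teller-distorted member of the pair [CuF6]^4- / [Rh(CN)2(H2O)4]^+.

[CuF6]^4-: Each fluoride is −1; balancing the −4 overall charge requires Cu(II). Group 11 minus oxidation state 2 gives a d⁹ configuration. The t₂g⁶e_g³ configuration has an unevenly filled e_g set; the Jahn–Teller theorem predicts a tetragonal distortion (typically axial elongation) to lift the degeneracy.
[Rh(CN)2(H2O)4]^+: Ligand charges: each cyanide is −1; water is neutral. With an overall charge of +1 the rhodium centre must be in the +3 oxidation state. Group 9 minus oxidation state 3 gives a d⁶ configuration. A 4d ion has a large Δₒ and is invariably low-spin. The d⁶ configuration leaves the e_g set evenly filled (or empty) — no strong Jahn–Teller driving force.

[CuF6]^4-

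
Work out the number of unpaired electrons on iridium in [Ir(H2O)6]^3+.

0 unpaired electrons

Ligand charges: water is neutral. With an overall charge of +3 the iridium centre must be in the +3 oxidation state.
Iridium is a group-9 element; Ir(III) is therefore d⁶.
The spin state decides the count: a 5d ion has a large Δₒ and is invariably low-spin.
An octahedral low-spin d⁶ ion is t₂g⁶e_g⁰, giving 0 unpaired electrons.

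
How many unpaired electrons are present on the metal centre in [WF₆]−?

Summing ligand charges against the −1 overall charge gives an oxidation state of +5 for tungsten.
Tungsten is a group-6 element; W(V) is therefore d¹.
In an octahedral field the d¹ configuration is t₂g¹e_g⁰ (only one arrangement possible), giving 1 unpaired electron.

1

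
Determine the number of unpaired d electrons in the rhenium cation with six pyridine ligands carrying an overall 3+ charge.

2

Summing ligand charges against the +3 overall charge gives an oxidation state of +3 for rhenium.
Rhenium is a group-7 element; Re(III) is therefore d⁴.
The spin state decides the count: a 5d ion has a large Δₒ and is invariably low-spin.
An octahedral low-spin d⁴ ion is t₂g⁴e_g⁰, giving 2 unpaired electrons.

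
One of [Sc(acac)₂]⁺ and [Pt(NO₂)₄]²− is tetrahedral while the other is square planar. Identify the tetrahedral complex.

For [Sc(acac)₂]⁺: Each acetylacetonate is −1; balancing the +1 overall charge requires Sc(III). Scandium is a group-3 element; Sc(III) is therefore d⁰. A d⁰ ion has no crystal-field stabilisation preference between square planar and tetrahedral, so four ligands adopt the sterically favoured tetrahedral geometry. → tetrahedral.
For [Pt(NO₂)₄]²−: Each nitro (N-bound nitrite) is −1; balancing the −2 overall charge requires Pt(II). Pt sits in group 10, so the d-electron count is 10 − 2 = 8. A 5d d⁸ ion has a large crystal-field splitting; square planar leaves the high-energy d_{x²−y²} orbital empty and maximises CFSE. → square planar.

[Sc(acac)₂]⁺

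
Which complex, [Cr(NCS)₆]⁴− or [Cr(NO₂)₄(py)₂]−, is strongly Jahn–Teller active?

[Cr(NCS)₆]⁴−: Ligand charges: each isothiocyanate is −1. With an overall charge of −4 the chromium centre must be in the +2 oxidation state. Group 6 minus oxidation state 2 gives a d⁴ configuration. Isothiocyanate is a weak-field ligand for a first-row metal, so the complex is high-spin. The t₂g³e_g¹ (high-spin) configuration has an unevenly filled e_g set; the Jahn–Teller theorem predicts a tetragonal distortion (typically axial elongation) to lift the degeneracy.
[Cr(NO₂)₄(py)₂]−: Ligand charges: each nitro (N-bound nitrite) is −1; pyridine is neutral. With an overall charge of −1 the chromium centre must be in the +3 oxidation state. Group 6 minus oxidation state 3 gives a d³ configuration. The d³ configuration leaves the e_g set evenly filled (or empty) — no strong Jahn–Teller driving force.

[Cr(NCS)₆]⁴−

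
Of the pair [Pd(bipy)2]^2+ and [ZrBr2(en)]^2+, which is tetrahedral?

[ZrBr2(en)]^2+

For [Pd(bipy)2]^2+: 2,2′-bipyridine is neutral; balancing the +2 overall charge requires Pd(II). Palladium is a group-10 element; Pd(II) is therefore d⁸. A 4d d⁸ ion has a large crystal-field splitting; square planar leaves the high-energy d_{x²−y²} orbital empty and maximises CFSE. → square planar.
For [ZrBr2(en)]^2+: Each bromide is −1; ethylenediamine is neutral; balancing the +2 overall charge requires Zr(IV). Zr sits in group 4, so the d-electron count is 4 − 4 = 0. A d⁰ ion has no crystal-field stabilisation preference between square planar and tetrahedral, so four ligands adopt the sterically favoured tetrahedral geometry. → tetrahedral.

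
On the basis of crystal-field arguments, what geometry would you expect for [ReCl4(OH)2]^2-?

octahedral

Ligand charges: each chloride is −1; each hydroxide is −1. With an overall charge of −2 the rhenium centre must be in the +4 oxidation state.
Re sits in group 7, so the d-electron count is 7 − 4 = 3.
Coordination number: 6.
Six donors around a single metal centre give an octahedral coordination sphere.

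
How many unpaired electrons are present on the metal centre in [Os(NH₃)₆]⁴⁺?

Summing ligand charges against the +4 overall charge gives an oxidation state of +4 for osmium.
Os sits in group 8, so the d-electron count is 8 − 4 = 4.
The spin state decides the count: a 5d ion has a large Δₒ and is invariably low-spin.
An octahedral low-spin d⁴ ion is t₂g⁴e_g⁰, giving 2 unpaired electrons.

2 unpaired electrons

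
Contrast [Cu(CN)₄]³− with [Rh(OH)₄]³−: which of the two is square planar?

For [Cu(CN)₄]³−: Summing ligand charges against the −3 overall charge gives an oxidation state of +1 for copper. Group 11 minus oxidation state 1 gives a d¹⁰ configuration. A d¹⁰ ion has no crystal-field stabilisation preference between square planar and tetrahedral, so four ligands adopt the sterically favoured tetrahedral geometry. → tetrahedral.
For [Rh(OH)₄]³−: Ligand charges: each hydroxide is −1. With an overall charge of −3 the rhodium centre must be in the +1 oxidation state. Group 9 minus oxidation state 1 gives a d⁸ configuration. A 4d d⁸ ion has a large crystal-field splitting; square planar leaves the high-energy d_{x²−y²} orbital empty and maximises CFSE. → square planar.

[Rh(OH)₄]³−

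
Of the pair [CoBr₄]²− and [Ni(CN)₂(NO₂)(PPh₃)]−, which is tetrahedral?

[CoBr₄]²−

For [CoBr₄]²−: Ligand charges: each bromide is −1. With an overall charge of −2 the cobalt centre must be in the +2 oxidation state. Group 9 minus oxidation state 2 gives a d⁷ configuration. For a high-spin 3d d⁷ ion with weak-field ligands the small Δₜ gives little square-planar CFSE advantage, so four ligands adopt the sterically favoured tetrahedral geometry. → tetrahedral.
For [Ni(CN)₂(NO₂)(PPh₃)]−: Summing ligand charges against the −1 overall charge gives an oxidation state of +2 for nickel. Ni sits in group 10, so the d-electron count is 10 − 2 = 8. Cyanide, nitro (N-bound nitrite), and triphenylphosphine are strong-field ligands (high in the spectrochemical series). A 3d d⁸ ion with strong-field ligands gains enough CFSE to favour square planar over tetrahedral. → square planar.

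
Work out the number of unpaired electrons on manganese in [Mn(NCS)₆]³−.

Ligand charges: each isothiocyanate is −1. With an overall charge of −3 the manganese centre must be in the +3 oxidation state.
Manganese is a group-7 element; Mn(III) is therefore d⁴.
The spin state decides the count: Isothiocyanate is a weak-field ligand for a first-row metal, so the complex is high-spin.
An octahedral high-spin d⁴ ion is t₂g³e_g¹, giving 4 unpaired electrons.

4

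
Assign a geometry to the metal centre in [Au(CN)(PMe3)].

linear

Ligand charges: each cyanide is −1; trimethylphosphine is neutral. With an overall charge of 0 the gold centre must be in the +1 oxidation state.
Group 11 minus oxidation state 1 gives a d¹⁰ configuration.
Coordination number: 2.
A d¹⁰ ion with only two ligands adopts a linear arrangement (sp hybridisation; no CFSE preference).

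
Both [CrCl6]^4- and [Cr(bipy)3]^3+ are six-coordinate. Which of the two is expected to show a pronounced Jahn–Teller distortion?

[CrCl6]^4-: Each chloride is −1; balancing the −4 overall charge requires Cr(II). Cr sits in group 6, so the d-electron count is 6 − 2 = 4. Chloride is a weak-field ligand for a first-row metal, so the complex is high-spin. The t₂g³e_g¹ (high-spin) configuration has an unevenly filled e_g set; the Jahn–Teller theorem predicts a tetragonal distortion (typically axial elongation) to lift the degeneracy.
[Cr(bipy)3]^3+: 2,2′-bipyridine is neutral; balancing the +3 overall charge requires Cr(III). Group 6 minus oxidation state 3 gives a d³ configuration. The d³ configuration leaves the e_g set evenly filled (or empty) — no strong Jahn–Teller driving force.

[CrCl6]^4-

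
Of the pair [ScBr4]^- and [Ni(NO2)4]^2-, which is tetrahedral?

[ScBr4]^-

For [ScBr4]^-: Summing ligand charges against the −1 overall charge gives an oxidation state of +3 for scandium. Group 3 minus oxidation state 3 gives a d⁰ configuration. A d⁰ ion has no crystal-field stabilisation preference between square planar and tetrahedral, so four ligands adopt the sterically favoured tetrahedral geometry. → tetrahedral.
For [Ni(NO2)4]^2-: Ligand charges: each nitro (N-bound nitrite) is −1. With an overall charge of −2 the nickel centre must be in the +2 oxidation state. Nickel is a group-10 element; Ni(II) is therefore d⁸. Nitro (N-bound nitrite) is a strong-field ligand (high in the spectrochemical series). A 3d d⁸ ion with strong-field ligands gains enough CFSE to favour square planar over tetrahedral. → square planar.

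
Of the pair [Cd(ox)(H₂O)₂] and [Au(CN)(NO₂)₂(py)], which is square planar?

[Au(CN)(NO₂)₂(py)]

For [Cd(ox)(H₂O)₂]: Summing ligand charges against the 0 overall charge gives an oxidation state of +2 for cadmium. Cd sits in group 12, so the d-electron count is 12 − 2 = 10. A d¹⁰ ion has no crystal-field stabilisation preference between square planar and tetrahedral, so four ligands adopt the sterically favoured tetrahedral geometry. → tetrahedral.
For [Au(CN)(NO₂)₂(py)]: Each cyanide is −1; each nitro (N-bound nitrite) is −1; pyridine is neutral; balancing the 0 overall charge requires Au(III). Gold is a group-11 element; Au(III) is therefore d⁸. A 5d d⁸ ion has a large crystal-field splitting; square planar leaves the high-energy d_{x²−y²} orbital empty and maximises CFSE. → square planar.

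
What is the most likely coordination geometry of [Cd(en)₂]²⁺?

tetrahedral

Summing ligand charges against the +2 overall charge gives an oxidation state of +2 for cadmium.
Cadmium is a group-12 element; Cd(II) is therefore d¹⁰.
Counting donor atoms: 2×ethylenediamine (bidentate) → 4 donors. Coordination number = 4.
A d¹⁰ ion has no crystal-field stabilisation preference between square planar and tetrahedral, so four ligands adopt the sterically favoured tetrahedral geometry.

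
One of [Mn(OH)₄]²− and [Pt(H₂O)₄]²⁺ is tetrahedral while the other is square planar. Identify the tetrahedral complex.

[Mn(OH)₄]²−

For [Mn(OH)₄]²−: Summing ligand charges against the −2 overall charge gives an oxidation state of +2 for manganese. Group 7 minus oxidation state 2 gives a d⁵ configuration. A high-spin d⁵ ion has zero CFSE in either geometry, so four ligands adopt the sterically favoured tetrahedral geometry. → tetrahedral.
For [Pt(H₂O)₄]²⁺: Water is neutral; balancing the +2 overall charge requires Pt(II). Platinum is a group-10 element; Pt(II) is therefore d⁸. A 5d d⁸ ion has a large crystal-field splitting; square planar leaves the high-energy d_{x²−y²} orbital empty and maximises CFSE. → square planar.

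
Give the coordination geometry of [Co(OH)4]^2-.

Summing ligand charges against the −2 overall charge gives an oxidation state of +2 for cobalt.
Group 9 minus oxidation state 2 gives a d⁷ configuration.
With 4 monodentate ligands the coordination number is 4.
Hydroxide is a weak-field ligand.
For a high-spin 3d d⁷ ion with weak-field ligands the small Δₜ gives little square-planar CFSE advantage, so four ligands adopt the sterically favoured tetrahedral geometry.

tetrahedral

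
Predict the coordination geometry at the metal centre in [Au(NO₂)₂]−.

Each nitro (N-bound nitrite) is −1; balancing the −1 overall charge requires Au(I).
Gold is a group-11 element; Au(I) is therefore d¹⁰.
Coordination number: 2.
A d¹⁰ ion with only two ligands adopts a linear arrangement (sp hybridisation; no CFSE preference).

linear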